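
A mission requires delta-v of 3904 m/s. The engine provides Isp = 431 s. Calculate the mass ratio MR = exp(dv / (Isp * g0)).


Ve = 431 * 9.81 = 4228.11 m/s
MR = exp(3904 / 4228.11) = 2.518

2.518


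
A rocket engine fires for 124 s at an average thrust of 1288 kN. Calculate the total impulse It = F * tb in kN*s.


It = 1288 * 124 = 159712 kN*s

159712 kN*s


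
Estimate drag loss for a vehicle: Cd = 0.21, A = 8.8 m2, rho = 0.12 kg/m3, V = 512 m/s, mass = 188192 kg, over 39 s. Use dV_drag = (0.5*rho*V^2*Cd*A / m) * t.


D = 0.5 * 0.12 * 512^2 * 0.21 * 8.8 = 29066.53 N
a = 29066.53 / 188192 = 0.1545 m/s2
dV = 0.1545 * 39 = 6.0 m/s

6.0 m/s


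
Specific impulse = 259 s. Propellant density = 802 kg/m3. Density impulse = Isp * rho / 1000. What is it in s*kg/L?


rho*Isp = 259 * 802 / 1000 = 208 s*kg/L

208 s*kg/L


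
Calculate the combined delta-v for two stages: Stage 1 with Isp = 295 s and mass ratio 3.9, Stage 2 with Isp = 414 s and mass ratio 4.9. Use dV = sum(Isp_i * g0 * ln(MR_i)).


dV1 = 295 * 9.81 * ln(3.9) = 3938.6 m/s
dV2 = 414 * 9.81 * ln(4.9) = 6454.4 m/s
Total dV = 3938.6 + 6454.4 = 10393.0 m/s ~ 10393 m/s

10393 m/s


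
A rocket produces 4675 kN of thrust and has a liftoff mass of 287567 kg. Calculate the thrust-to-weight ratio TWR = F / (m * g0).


TWR = 4675000 / (287567 * 9.81) = 1.66

1.66


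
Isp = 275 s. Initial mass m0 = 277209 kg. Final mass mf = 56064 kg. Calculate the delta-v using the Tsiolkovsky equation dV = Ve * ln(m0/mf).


Ve = 275 * 9.81 = 2697.75 m/s
dV = 2697.75 * ln(277209/56064) = 4312 m/s

4312 m/s


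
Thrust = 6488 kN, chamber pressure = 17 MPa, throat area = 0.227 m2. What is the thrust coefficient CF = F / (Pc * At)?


CF = 6488000 / (17e6 * 0.227) = 1.68

1.68


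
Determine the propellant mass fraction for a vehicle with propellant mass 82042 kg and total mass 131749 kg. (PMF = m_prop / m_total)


PMF = 82042 / 131749 = 0.623

0.623


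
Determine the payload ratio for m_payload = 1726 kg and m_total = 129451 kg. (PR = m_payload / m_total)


PR = 1726 / 129451 = 0.0133

0.0133


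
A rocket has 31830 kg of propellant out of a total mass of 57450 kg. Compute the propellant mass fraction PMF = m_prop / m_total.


PMF = 31830 / 57450 = 0.554

0.554


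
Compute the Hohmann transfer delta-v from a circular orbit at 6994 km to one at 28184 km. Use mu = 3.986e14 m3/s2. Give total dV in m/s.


V1 = sqrt(mu/r1) = 7549.29 m/s
dV1 = V1*(sqrt(2*r2/(r1+r2)) - 1) = 2006.94 m/s
V2 = sqrt(mu/r2) = 3760.69 m/s
dV2 = V2*(1 - sqrt(2*r1/(r1+r2))) = 1389.26 m/s
Total dV = 3396 m/s

3396 m/s


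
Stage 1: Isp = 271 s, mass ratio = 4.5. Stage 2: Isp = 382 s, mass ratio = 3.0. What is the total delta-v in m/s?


dV1 = 271 * 9.81 * ln(4.5) = 3998.6 m/s
dV2 = 382 * 9.81 * ln(3.0) = 4117.0 m/s
Total dV = 3998.6 + 4117.0 = 8115.6 m/s ~ 8116 m/s

8116 m/s


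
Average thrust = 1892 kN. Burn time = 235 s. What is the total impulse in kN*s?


It = 1892 * 235 = 444620 kN*s

444620 kN*s


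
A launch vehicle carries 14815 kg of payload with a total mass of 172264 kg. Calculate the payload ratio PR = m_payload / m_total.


PR = 14815 / 172264 = 0.086

0.086


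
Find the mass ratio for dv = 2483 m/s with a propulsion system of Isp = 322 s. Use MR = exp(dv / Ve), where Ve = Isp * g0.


Ve = 322 * 9.81 = 3158.82 m/s
MR = exp(2483 / 3158.82) = 2.195

2.195


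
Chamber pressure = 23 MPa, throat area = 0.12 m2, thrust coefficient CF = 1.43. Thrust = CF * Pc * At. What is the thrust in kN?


F = 1.43 * 23e6 * 0.12 = 3.9468e+06 N = 3946.8 kN

3946.8 kN


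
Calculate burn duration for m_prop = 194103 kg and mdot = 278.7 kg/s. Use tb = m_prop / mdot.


tb = 194103 / 278.7 = 696.5 s

696.5 s


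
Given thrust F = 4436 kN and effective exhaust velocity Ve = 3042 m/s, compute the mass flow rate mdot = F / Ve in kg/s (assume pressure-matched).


mdot = F / Ve = 4436000 / 3042 = 1458.3 kg/s

1458.3 kg/s


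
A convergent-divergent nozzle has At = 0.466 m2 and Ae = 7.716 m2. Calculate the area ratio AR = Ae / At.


AR = 7.716 / 0.466 = 16.6

16.6


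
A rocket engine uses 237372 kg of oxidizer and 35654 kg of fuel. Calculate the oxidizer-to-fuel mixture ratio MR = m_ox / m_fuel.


MR = 237372 / 35654 = 6.66

6.66


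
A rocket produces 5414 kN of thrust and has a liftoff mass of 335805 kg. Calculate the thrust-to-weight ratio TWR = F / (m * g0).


TWR = 5414000 / (335805 * 9.81) = 1.64

1.64


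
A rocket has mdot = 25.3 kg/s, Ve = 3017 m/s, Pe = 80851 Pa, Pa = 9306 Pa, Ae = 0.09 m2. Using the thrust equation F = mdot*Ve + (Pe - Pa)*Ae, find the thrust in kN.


F = 25.3 * 3017 + (80851 - 9306) * 0.09 = 82769.0 N = 82.8 kN

82.8 kN


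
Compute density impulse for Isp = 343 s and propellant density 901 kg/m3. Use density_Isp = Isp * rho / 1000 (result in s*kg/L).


rho*Isp = 343 * 901 / 1000 = 309 s*kg/L

309 s*kg/L


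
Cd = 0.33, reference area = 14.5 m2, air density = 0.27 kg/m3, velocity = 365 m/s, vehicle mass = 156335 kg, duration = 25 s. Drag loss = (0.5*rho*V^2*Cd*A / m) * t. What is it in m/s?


D = 0.5 * 0.27 * 365^2 * 0.33 * 14.5 = 86060.02 N
a = 86060.02 / 156335 = 0.5505 m/s2
dV = 0.5505 * 25 = 13.8 m/s

13.8 m/s


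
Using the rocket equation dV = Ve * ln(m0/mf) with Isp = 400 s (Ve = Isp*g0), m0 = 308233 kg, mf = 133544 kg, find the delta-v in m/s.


Ve = 400 * 9.81 = 3924.0 m/s
dV = 3924.0 * ln(308233/133544) = 3282 m/s

3282 m/s


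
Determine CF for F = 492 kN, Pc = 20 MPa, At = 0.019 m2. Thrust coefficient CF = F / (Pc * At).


CF = 492000 / (20e6 * 0.019) = 1.29

1.29


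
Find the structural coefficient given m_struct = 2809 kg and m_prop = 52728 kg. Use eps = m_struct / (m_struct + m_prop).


eps = 2809 / (2809 + 52728) = 0.0506

0.0506


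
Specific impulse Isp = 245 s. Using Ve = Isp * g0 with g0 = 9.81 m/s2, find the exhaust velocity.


Ve = Isp * g0 = 245 * 9.81 = 2403.5 m/s

2403.5 m/s


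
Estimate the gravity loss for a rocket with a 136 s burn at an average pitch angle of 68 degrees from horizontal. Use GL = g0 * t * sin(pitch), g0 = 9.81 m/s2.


GL = 9.81 * 136 * sin(68 deg) = 1237 m/s

1237 m/s


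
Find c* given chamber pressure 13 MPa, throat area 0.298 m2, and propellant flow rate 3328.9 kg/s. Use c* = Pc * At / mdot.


c* = 13e6 * 0.298 / 3328.9 = 1164 m/s

1164 m/s


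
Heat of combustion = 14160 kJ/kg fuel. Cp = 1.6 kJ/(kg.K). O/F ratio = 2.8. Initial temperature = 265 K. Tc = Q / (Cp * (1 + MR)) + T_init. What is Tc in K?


Tc = 14160 / (1.6 * (1 + 2.8)) + 265 = 2594 K

2594 K


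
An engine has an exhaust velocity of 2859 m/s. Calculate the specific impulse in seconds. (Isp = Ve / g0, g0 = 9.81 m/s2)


Isp = Ve / g0 = 2859 / 9.81 = 291.4 s

291.4 s


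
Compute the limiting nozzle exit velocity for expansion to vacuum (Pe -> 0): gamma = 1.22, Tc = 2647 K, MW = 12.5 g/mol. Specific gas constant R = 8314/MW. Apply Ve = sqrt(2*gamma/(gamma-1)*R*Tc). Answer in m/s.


R = 8314 / 12.5 = 665.12 J/(kg.K)
Ve = sqrt(2 * 1.22 / (1.22 - 1) * 665.12 * 2647) = 4419 m/s

4419 m/s


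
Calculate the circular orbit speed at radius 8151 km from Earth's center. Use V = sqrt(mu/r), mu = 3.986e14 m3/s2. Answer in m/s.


V = sqrt(3.986e14 / 8151000) = 6993 m/s

6993 m/s


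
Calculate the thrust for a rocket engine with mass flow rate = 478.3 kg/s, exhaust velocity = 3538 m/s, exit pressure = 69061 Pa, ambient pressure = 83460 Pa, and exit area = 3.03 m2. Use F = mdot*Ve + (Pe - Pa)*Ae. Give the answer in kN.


F = 478.3 * 3538 + (69061 - 83460) * 3.03 = 1.6486e+06 N = 1648.6 kN

1648.6 kN


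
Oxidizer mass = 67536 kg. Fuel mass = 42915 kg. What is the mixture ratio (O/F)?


MR = 67536 / 42915 = 1.57

1.57


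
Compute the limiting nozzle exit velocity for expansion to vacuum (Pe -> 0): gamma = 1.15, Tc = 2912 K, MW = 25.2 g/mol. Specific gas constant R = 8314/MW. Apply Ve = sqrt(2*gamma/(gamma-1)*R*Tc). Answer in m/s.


R = 8314 / 25.2 = 329.92 J/(kg.K)
Ve = sqrt(2 * 1.15 / (1.15 - 1) * 329.92 * 2912) = 3838 m/s

3838 m/s


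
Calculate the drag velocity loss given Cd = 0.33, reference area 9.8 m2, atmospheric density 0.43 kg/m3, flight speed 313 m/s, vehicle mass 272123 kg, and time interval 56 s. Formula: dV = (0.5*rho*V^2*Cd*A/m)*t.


D = 0.5 * 0.43 * 313^2 * 0.33 * 9.8 = 68118.83 N
a = 68118.83 / 272123 = 0.2503 m/s2
dV = 0.2503 * 56 = 14.0 m/s

14.0 m/s


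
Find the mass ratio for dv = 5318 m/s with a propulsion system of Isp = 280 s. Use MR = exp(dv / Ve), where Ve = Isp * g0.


Ve = 280 * 9.81 = 2746.8 m/s
MR = exp(5318 / 2746.8) = 6.931

6.931


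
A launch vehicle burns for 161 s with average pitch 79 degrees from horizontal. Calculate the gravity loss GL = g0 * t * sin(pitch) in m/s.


GL = 9.81 * 161 * sin(79 deg) = 1550 m/s

1550 m/s


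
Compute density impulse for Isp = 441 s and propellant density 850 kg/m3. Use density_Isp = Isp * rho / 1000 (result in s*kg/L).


rho*Isp = 441 * 850 / 1000 = 375 s*kg/L

375 s*kg/L


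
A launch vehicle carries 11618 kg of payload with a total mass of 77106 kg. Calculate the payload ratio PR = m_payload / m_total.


PR = 11618 / 77106 = 0.1507

0.1507


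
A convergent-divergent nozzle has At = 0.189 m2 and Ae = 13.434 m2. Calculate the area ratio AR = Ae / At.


AR = 13.434 / 0.189 = 71.1

71.1


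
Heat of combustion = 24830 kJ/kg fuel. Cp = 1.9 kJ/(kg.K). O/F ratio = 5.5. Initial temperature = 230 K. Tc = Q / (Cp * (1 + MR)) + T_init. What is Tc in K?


Tc = 24830 / (1.9 * (1 + 5.5)) + 230 = 2241 K

2241 K


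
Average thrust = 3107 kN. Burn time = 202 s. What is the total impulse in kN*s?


It = 3107 * 202 = 627614 kN*s

627614 kN*s


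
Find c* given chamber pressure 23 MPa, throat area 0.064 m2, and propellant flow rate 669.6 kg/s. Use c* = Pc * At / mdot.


c* = 23e6 * 0.064 / 669.6 = 2198 m/s

2198 m/s


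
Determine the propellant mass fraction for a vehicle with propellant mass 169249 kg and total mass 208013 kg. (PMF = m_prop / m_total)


PMF = 169249 / 208013 = 0.814

0.814


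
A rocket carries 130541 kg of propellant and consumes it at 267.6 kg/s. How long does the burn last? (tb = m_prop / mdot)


tb = 130541 / 267.6 = 487.8 s

487.8 s


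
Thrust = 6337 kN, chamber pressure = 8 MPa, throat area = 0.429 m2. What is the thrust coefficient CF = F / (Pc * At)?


CF = 6337000 / (8e6 * 0.429) = 1.85

1.85


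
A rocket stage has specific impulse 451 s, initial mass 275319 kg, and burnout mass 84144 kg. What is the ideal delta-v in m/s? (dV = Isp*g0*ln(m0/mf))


Ve = 451 * 9.81 = 4424.31 m/s
dV = 4424.31 * ln(275319/84144) = 5245 m/s

5245 m/s


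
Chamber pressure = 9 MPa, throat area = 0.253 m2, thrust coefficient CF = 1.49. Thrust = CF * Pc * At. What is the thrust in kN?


F = 1.49 * 9e6 * 0.253 = 3.3927e+06 N = 3392.7 kN

3392.7 kN


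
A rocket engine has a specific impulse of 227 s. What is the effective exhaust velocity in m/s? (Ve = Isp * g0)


Ve = Isp * g0 = 227 * 9.81 = 2226.9 m/s

2226.9 m/s


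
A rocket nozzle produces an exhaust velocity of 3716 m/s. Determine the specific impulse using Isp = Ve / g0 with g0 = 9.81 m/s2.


Isp = Ve / g0 = 3716 / 9.81 = 378.8 s

378.8 s


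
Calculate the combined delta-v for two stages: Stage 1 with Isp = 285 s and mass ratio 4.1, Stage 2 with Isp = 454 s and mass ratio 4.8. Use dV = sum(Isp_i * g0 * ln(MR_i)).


dV1 = 285 * 9.81 * ln(4.1) = 3944.9 m/s
dV2 = 454 * 9.81 * ln(4.8) = 6986.2 m/s
Total dV = 3944.9 + 6986.2 = 10931.1 m/s ~ 10931 m/s

10931 m/s


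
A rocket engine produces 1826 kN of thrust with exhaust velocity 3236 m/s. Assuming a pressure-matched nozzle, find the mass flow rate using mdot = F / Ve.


mdot = F / Ve = 1826000 / 3236 = 564.3 kg/s

564.3 kg/s


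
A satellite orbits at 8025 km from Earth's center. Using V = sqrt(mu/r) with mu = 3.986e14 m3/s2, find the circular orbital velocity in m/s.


V = sqrt(3.986e14 / 8025000) = 7048 m/s

7048 m/s


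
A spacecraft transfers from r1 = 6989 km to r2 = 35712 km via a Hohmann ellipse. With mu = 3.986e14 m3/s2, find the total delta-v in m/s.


V1 = sqrt(mu/r1) = 7551.99 m/s
dV1 = V1*(sqrt(2*r2/(r1+r2)) - 1) = 2215.08 m/s
V2 = sqrt(mu/r2) = 3340.89 m/s
dV2 = V2*(1 - sqrt(2*r1/(r1+r2))) = 1429.43 m/s
Total dV = 3645 m/s

3645 m/s


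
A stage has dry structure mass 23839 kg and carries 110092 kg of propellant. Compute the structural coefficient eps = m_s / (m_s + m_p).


eps = 23839 / (23839 + 110092) = 0.178

0.178


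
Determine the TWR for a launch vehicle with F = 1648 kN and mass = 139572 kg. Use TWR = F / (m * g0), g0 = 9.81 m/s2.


TWR = 1648000 / (139572 * 9.81) = 1.2

1.2


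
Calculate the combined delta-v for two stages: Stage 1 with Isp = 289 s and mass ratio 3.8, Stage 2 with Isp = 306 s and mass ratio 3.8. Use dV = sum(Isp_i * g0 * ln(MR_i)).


dV1 = 289 * 9.81 * ln(3.8) = 3784.8 m/s
dV2 = 306 * 9.81 * ln(3.8) = 4007.5 m/s
Total dV = 3784.8 + 4007.5 = 7792.3 m/s ~ 7792 m/s

7792 m/s


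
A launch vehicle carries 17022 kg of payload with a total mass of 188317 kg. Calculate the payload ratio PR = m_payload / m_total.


PR = 17022 / 188317 = 0.0904

0.0904


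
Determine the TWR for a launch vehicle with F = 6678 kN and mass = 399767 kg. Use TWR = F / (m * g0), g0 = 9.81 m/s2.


TWR = 6678000 / (399767 * 9.81) = 1.7

1.7


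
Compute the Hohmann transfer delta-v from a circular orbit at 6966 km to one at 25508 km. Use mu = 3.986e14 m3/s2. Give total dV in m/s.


V1 = sqrt(mu/r1) = 7564.44 m/s
dV1 = V1*(sqrt(2*r2/(r1+r2)) - 1) = 1916.73 m/s
V2 = sqrt(mu/r2) = 3953.03 m/s
dV2 = V2*(1 - sqrt(2*r1/(r1+r2))) = 1363.81 m/s
Total dV = 3281 m/s

3281 m/s


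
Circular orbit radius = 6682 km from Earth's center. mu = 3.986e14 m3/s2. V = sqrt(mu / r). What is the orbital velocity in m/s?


V = sqrt(3.986e14 / 6682000) = 7724 m/s

7724 m/s


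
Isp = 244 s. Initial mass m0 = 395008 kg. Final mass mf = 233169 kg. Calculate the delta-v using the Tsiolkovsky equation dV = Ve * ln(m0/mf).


Ve = 244 * 9.81 = 2393.64 m/s
dV = 2393.64 * ln(395008/233169) = 1262 m/s

1262 m/s


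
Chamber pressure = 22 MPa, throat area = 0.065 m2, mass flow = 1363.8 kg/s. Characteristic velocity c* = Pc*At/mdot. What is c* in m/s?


c* = 22e6 * 0.065 / 1363.8 = 1049 m/s

1049 m/s


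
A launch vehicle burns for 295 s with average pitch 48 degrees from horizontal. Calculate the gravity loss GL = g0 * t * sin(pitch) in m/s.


GL = 9.81 * 295 * sin(48 deg) = 2151 m/s

2151 m/s


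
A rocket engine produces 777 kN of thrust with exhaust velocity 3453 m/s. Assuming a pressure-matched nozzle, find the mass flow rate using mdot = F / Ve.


mdot = F / Ve = 777000 / 3453 = 225.0 kg/s

225.0 kg/s


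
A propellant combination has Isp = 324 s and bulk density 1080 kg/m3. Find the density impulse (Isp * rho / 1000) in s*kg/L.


rho*Isp = 324 * 1080 / 1000 = 350 s*kg/L

350 s*kg/L


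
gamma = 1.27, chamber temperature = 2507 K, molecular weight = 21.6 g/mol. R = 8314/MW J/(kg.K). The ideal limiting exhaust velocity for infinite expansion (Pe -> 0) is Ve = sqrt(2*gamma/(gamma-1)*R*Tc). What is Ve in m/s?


R = 8314 / 21.6 = 384.91 J/(kg.K)
Ve = sqrt(2 * 1.27 / (1.27 - 1) * 384.91 * 2507) = 3013 m/s

3013 m/s


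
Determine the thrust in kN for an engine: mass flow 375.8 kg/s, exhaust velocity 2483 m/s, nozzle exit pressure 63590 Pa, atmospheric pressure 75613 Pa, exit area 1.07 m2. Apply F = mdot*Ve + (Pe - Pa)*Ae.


F = 375.8 * 2483 + (63590 - 75613) * 1.07 = 920247.0 N = 920.2 kN

920.2 kN


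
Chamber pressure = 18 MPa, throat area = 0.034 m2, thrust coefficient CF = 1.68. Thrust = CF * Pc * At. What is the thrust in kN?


F = 1.68 * 18e6 * 0.034 = 1.0282e+06 N = 1028.2 kN

1028.2 kN


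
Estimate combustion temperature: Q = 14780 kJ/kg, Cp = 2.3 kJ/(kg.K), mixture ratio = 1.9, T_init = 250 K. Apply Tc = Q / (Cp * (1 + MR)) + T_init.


Tc = 14780 / (2.3 * (1 + 1.9)) + 250 = 2466 K

2466 K


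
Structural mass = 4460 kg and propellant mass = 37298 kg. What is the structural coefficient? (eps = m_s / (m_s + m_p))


eps = 4460 / (4460 + 37298) = 0.1068

0.1068


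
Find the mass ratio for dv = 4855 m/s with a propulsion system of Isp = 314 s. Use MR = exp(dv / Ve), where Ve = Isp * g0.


Ve = 314 * 9.81 = 3080.34 m/s
MR = exp(4855 / 3080.34) = 4.836

4.836


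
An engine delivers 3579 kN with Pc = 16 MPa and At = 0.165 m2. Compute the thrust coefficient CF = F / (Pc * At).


CF = 3579000 / (16e6 * 0.165) = 1.36

1.36


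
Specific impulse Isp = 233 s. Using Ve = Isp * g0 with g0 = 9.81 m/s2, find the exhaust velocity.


Ve = Isp * g0 = 233 * 9.81 = 2285.7 m/s

2285.7 m/s


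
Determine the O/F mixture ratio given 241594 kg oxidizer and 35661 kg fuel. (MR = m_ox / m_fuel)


MR = 241594 / 35661 = 6.77

6.77


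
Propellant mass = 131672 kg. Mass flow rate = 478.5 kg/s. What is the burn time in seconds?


tb = 131672 / 478.5 = 275.2 s

275.2 s


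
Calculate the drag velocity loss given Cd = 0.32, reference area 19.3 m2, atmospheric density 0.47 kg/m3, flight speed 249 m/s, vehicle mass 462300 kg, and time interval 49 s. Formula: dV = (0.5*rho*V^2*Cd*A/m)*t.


D = 0.5 * 0.47 * 249^2 * 0.32 * 19.3 = 89985.77 N
a = 89985.77 / 462300 = 0.1946 m/s2
dV = 0.1946 * 49 = 9.5 m/s

9.5 m/s


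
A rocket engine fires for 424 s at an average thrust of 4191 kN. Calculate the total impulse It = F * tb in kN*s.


It = 4191 * 424 = 1776984 kN*s

1776984 kN*s


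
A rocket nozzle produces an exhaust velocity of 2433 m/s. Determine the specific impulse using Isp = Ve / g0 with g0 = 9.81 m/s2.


Isp = Ve / g0 = 2433 / 9.81 = 248.0 s

248.0 s


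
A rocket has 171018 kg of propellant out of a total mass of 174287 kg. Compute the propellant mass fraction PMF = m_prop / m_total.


PMF = 171018 / 174287 = 0.981

0.981


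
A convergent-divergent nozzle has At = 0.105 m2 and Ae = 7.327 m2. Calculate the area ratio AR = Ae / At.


AR = 7.327 / 0.105 = 69.8

69.8


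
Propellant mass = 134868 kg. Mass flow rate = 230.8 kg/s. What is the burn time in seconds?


tb = 134868 / 230.8 = 584.4 s

584.4 s


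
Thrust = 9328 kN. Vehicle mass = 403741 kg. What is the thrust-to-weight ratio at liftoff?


TWR = 9328000 / (403741 * 9.81) = 2.36

2.36


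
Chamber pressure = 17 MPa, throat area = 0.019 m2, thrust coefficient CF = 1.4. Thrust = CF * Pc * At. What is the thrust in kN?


F = 1.4 * 17e6 * 0.019 = 452200.0 N = 452.2 kN

452.2 kN


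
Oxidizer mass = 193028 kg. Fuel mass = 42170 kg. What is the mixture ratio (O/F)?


MR = 193028 / 42170 = 4.58

4.58


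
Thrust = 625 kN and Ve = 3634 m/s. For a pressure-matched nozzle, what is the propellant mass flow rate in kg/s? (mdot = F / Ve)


mdot = F / Ve = 625000 / 3634 = 172.0 kg/s

172.0 kg/s


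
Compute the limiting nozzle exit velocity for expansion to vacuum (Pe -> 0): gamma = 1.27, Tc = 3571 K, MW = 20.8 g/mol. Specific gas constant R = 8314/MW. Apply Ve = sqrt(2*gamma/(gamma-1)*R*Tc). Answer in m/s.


R = 8314 / 20.8 = 399.71 J/(kg.K)
Ve = sqrt(2 * 1.27 / (1.27 - 1) * 399.71 * 3571) = 3664 m/s

3664 m/s


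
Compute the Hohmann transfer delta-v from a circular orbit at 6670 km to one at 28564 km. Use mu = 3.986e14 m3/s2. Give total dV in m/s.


V1 = sqrt(mu/r1) = 7730.47 m/s
dV1 = V1*(sqrt(2*r2/(r1+r2)) - 1) = 2113.03 m/s
V2 = sqrt(mu/r2) = 3735.59 m/s
dV2 = V2*(1 - sqrt(2*r1/(r1+r2))) = 1437.03 m/s
Total dV = 3550 m/s

3550 m/s


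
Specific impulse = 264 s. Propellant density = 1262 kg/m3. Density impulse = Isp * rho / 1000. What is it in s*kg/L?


rho*Isp = 264 * 1262 / 1000 = 333 s*kg/L

333 s*kg/L


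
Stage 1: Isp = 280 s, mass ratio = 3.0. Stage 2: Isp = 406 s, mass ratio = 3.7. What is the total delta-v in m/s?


dV1 = 280 * 9.81 * ln(3.0) = 3017.7 m/s
dV2 = 406 * 9.81 * ln(3.7) = 5210.9 m/s
Total dV = 3017.7 + 5210.9 = 8228.6 m/s ~ 8229 m/s

8229 m/s


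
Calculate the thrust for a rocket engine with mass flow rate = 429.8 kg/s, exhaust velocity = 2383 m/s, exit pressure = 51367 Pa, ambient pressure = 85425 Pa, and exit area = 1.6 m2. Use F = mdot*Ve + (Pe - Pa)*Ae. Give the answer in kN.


F = 429.8 * 2383 + (51367 - 85425) * 1.6 = 969721.0 N = 969.7 kN

969.7 kN


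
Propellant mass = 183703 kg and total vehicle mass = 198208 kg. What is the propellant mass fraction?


PMF = 183703 / 198208 = 0.927

0.927


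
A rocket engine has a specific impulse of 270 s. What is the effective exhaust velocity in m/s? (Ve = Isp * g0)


Ve = Isp * g0 = 270 * 9.81 = 2648.7 m/s

2648.7 m/s


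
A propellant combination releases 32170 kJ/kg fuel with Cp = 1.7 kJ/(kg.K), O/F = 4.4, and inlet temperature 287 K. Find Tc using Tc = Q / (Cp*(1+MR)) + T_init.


Tc = 32170 / (1.7 * (1 + 4.4)) + 287 = 3791 K

3791 K


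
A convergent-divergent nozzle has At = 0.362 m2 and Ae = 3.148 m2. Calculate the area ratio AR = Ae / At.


AR = 3.148 / 0.362 = 8.7

8.7


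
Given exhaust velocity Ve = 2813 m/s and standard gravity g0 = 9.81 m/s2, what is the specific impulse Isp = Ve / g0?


Isp = Ve / g0 = 2813 / 9.81 = 286.7 s

286.7 s


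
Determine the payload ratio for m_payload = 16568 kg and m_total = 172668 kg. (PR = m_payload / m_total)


PR = 16568 / 172668 = 0.096

0.096


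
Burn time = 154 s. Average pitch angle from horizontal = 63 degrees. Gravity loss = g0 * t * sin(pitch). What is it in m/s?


GL = 9.81 * 154 * sin(63 deg) = 1346 m/s

1346 m/s


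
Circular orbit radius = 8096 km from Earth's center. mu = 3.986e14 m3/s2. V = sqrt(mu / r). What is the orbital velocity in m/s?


V = sqrt(3.986e14 / 8096000) = 7017 m/s

7017 m/s


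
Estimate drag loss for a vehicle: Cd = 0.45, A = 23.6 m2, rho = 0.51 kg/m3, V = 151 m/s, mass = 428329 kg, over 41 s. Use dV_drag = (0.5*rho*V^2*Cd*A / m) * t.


D = 0.5 * 0.51 * 151^2 * 0.45 * 23.6 = 61747.39 N
a = 61747.39 / 428329 = 0.1442 m/s2
dV = 0.1442 * 41 = 5.9 m/s

5.9 m/s


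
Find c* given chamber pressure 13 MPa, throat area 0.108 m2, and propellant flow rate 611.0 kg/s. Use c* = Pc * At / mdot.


c* = 13e6 * 0.108 / 611.0 = 2298 m/s

2298 m/s


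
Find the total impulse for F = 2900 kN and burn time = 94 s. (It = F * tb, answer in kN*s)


It = 2900 * 94 = 272600 kN*s

272600 kN*s


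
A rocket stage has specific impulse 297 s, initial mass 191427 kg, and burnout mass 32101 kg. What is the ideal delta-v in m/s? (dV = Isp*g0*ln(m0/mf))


Ve = 297 * 9.81 = 2913.57 m/s
dV = 2913.57 * ln(191427/32101) = 5203 m/s

5203 m/s


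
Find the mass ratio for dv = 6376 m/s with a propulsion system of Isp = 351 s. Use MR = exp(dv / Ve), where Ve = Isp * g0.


Ve = 351 * 9.81 = 3443.31 m/s
MR = exp(6376 / 3443.31) = 6.371

6.371


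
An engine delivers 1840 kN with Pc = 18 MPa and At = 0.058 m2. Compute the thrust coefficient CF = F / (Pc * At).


CF = 1840000 / (18e6 * 0.058) = 1.76

1.76


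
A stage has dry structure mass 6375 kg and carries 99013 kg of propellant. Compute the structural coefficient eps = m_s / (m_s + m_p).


eps = 6375 / (6375 + 99013) = 0.0605

0.0605


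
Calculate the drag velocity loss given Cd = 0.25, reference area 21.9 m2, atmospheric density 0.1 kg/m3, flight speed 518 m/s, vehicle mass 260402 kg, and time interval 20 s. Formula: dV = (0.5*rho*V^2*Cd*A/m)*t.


D = 0.5 * 0.1 * 518^2 * 0.25 * 21.9 = 73453.69 N
a = 73453.69 / 260402 = 0.2821 m/s2
dV = 0.2821 * 20 = 5.6 m/s

5.6 m/s


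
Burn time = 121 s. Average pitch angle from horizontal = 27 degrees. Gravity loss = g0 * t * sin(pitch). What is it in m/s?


GL = 9.81 * 121 * sin(27 deg) = 539 m/s

539 m/s


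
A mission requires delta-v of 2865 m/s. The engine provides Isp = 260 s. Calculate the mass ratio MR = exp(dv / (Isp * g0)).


Ve = 260 * 9.81 = 2550.6 m/s
MR = exp(2865 / 2550.6) = 3.075

3.075


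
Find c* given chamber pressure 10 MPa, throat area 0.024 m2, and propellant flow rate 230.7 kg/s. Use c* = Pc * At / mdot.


c* = 10e6 * 0.024 / 230.7 = 1040 m/s

1040 m/s


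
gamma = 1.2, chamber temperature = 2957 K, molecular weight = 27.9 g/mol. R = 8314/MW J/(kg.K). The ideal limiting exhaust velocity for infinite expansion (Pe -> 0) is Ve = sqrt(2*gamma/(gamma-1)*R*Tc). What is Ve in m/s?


R = 8314 / 27.9 = 297.99 J/(kg.K)
Ve = sqrt(2 * 1.2 / (1.2 - 1) * 297.99 * 2957) = 3252 m/s

3252 m/s


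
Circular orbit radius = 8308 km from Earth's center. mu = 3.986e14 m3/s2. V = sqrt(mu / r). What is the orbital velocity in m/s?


V = sqrt(3.986e14 / 8308000) = 6927 m/s

6927 m/s


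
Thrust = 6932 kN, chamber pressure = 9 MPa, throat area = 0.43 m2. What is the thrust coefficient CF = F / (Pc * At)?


CF = 6932000 / (9e6 * 0.43) = 1.79

1.79


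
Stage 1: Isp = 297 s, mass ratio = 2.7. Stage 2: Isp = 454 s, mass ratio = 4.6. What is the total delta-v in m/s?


dV1 = 297 * 9.81 * ln(2.7) = 2893.9 m/s
dV2 = 454 * 9.81 * ln(4.6) = 6796.7 m/s
Total dV = 2893.9 + 6796.7 = 9690.6 m/s ~ 9691 m/s

9691 m/s


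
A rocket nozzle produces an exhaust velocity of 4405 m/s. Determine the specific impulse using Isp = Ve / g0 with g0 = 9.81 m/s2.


Isp = Ve / g0 = 4405 / 9.81 = 449.0 s

449.0 s


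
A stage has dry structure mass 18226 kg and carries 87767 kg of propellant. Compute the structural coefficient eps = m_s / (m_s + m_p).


eps = 18226 / (18226 + 87767) = 0.172

0.172


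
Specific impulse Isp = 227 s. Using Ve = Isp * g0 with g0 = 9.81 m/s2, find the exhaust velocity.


Ve = Isp * g0 = 227 * 9.81 = 2226.9 m/s

2226.9 m/s


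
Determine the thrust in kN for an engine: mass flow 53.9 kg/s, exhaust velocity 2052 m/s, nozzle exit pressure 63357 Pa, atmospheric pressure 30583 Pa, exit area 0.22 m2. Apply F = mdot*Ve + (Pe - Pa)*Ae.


F = 53.9 * 2052 + (63357 - 30583) * 0.22 = 117813.0 N = 117.8 kN

117.8 kN


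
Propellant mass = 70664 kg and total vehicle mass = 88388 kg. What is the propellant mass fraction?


PMF = 70664 / 88388 = 0.799

0.799


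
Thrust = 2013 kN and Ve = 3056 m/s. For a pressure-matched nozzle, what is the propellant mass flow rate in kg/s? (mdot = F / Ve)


mdot = F / Ve = 2013000 / 3056 = 658.7 kg/s

658.7 kg/s


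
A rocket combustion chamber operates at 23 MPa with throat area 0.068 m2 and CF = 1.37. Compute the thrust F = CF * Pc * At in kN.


F = 1.37 * 23e6 * 0.068 = 2.1427e+06 N = 2142.7 kN

2142.7 kN


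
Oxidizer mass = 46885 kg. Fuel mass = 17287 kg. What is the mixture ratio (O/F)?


MR = 46885 / 17287 = 2.71

2.71


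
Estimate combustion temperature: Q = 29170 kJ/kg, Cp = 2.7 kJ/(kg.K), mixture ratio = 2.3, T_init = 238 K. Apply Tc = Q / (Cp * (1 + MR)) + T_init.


Tc = 29170 / (2.7 * (1 + 2.3)) + 238 = 3512 K

3512 K


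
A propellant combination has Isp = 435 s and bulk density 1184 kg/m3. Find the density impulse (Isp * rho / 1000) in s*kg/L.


rho*Isp = 435 * 1184 / 1000 = 515 s*kg/L

515 s*kg/L


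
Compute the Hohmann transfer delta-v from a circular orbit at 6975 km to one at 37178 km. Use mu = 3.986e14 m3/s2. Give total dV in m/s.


V1 = sqrt(mu/r1) = 7559.56 m/s
dV1 = V1*(sqrt(2*r2/(r1+r2)) - 1) = 2250.56 m/s
V2 = sqrt(mu/r2) = 3274.35 m/s
dV2 = V2*(1 - sqrt(2*r1/(r1+r2))) = 1433.87 m/s
Total dV = 3684 m/s

3684 m/s


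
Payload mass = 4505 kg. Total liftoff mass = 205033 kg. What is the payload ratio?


PR = 4505 / 205033 = 0.022

0.022


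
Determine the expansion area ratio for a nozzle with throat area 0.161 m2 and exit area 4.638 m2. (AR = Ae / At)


AR = 4.638 / 0.161 = 28.8

28.8


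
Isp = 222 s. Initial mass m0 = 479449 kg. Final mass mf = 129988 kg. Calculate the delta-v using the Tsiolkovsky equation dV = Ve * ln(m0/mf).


Ve = 222 * 9.81 = 2177.82 m/s
dV = 2177.82 * ln(479449/129988) = 2842 m/s

2842 m/s


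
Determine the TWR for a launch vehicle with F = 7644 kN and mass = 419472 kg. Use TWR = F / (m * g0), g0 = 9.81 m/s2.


TWR = 7644000 / (419472 * 9.81) = 1.86

1.86


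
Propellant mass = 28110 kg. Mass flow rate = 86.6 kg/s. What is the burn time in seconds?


tb = 28110 / 86.6 = 324.6 s

324.6 s


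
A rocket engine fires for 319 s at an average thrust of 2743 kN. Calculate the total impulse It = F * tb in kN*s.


It = 2743 * 319 = 875017 kN*s

875017 kN*s


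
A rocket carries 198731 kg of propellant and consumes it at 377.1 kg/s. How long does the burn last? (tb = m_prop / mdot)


tb = 198731 / 377.1 = 527.0 s

527.0 s


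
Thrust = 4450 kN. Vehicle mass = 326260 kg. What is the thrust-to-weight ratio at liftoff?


TWR = 4450000 / (326260 * 9.81) = 1.39

1.39


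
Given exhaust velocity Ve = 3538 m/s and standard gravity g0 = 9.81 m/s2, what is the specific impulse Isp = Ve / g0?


Isp = Ve / g0 = 3538 / 9.81 = 360.7 s

360.7 s


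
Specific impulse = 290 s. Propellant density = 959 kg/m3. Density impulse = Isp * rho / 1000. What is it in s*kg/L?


rho*Isp = 290 * 959 / 1000 = 278 s*kg/L

278 s*kg/L


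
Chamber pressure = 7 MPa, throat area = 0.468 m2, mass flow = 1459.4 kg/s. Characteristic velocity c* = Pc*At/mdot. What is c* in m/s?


c* = 7e6 * 0.468 / 1459.4 = 2245 m/s

2245 m/s


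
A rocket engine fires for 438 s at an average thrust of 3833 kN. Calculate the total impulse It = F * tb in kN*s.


It = 3833 * 438 = 1678854 kN*s

1678854 kN*s


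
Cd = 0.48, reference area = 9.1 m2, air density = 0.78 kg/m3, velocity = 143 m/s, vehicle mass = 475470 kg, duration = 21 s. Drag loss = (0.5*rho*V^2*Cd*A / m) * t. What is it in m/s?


D = 0.5 * 0.78 * 143^2 * 0.48 * 9.1 = 34835.28 N
a = 34835.28 / 475470 = 0.0733 m/s2
dV = 0.0733 * 21 = 1.5 m/s

1.5 m/s


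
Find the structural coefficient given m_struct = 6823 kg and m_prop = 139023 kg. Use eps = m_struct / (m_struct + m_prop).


eps = 6823 / (6823 + 139023) = 0.0468

0.0468


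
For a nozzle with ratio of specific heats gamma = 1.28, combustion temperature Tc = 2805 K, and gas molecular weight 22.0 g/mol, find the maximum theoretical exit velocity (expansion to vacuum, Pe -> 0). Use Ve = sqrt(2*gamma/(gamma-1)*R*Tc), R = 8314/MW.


R = 8314 / 22.0 = 377.91 J/(kg.K)
Ve = sqrt(2 * 1.28 / (1.28 - 1) * 377.91 * 2805) = 3113 m/s

3113 m/s


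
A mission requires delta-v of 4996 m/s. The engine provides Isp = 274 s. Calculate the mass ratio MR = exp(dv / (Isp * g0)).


Ve = 274 * 9.81 = 2687.94 m/s
MR = exp(4996 / 2687.94) = 6.415

6.415


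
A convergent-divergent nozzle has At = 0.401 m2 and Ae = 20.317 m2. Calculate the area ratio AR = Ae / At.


AR = 20.317 / 0.401 = 50.7

50.7


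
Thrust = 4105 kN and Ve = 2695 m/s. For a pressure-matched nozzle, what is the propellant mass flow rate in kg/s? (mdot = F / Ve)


mdot = F / Ve = 4105000 / 2695 = 1523.2 kg/s

1523.2 kg/s


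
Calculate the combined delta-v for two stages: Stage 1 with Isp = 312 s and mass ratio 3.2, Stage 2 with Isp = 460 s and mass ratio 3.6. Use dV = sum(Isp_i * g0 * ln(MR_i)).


dV1 = 312 * 9.81 * ln(3.2) = 3560.1 m/s
dV2 = 460 * 9.81 * ln(3.6) = 5780.3 m/s
Total dV = 3560.1 + 5780.3 = 9340.4 m/s ~ 9340 m/s

9340 m/s


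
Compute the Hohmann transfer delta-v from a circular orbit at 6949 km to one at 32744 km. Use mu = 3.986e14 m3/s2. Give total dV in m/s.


V1 = sqrt(mu/r1) = 7573.69 m/s
dV1 = V1*(sqrt(2*r2/(r1+r2)) - 1) = 2154.49 m/s
V2 = sqrt(mu/r2) = 3489.01 m/s
dV2 = V2*(1 - sqrt(2*r1/(r1+r2))) = 1424.48 m/s
Total dV = 3579 m/s

3579 m/s


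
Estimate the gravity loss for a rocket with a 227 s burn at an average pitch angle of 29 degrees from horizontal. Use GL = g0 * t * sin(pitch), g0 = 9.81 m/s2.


GL = 9.81 * 227 * sin(29 deg) = 1080 m/s

1080 m/s


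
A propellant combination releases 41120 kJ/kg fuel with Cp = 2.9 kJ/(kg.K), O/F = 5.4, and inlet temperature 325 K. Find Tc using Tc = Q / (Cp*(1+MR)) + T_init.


Tc = 41120 / (2.9 * (1 + 5.4)) + 325 = 2541 K

2541 K


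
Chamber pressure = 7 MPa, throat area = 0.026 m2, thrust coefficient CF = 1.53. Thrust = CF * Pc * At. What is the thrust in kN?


F = 1.53 * 7e6 * 0.026 = 278460.0 N = 278.5 kN

278.5 kN


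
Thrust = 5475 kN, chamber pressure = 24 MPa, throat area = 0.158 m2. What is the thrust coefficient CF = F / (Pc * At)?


CF = 5475000 / (24e6 * 0.158) = 1.44

1.44


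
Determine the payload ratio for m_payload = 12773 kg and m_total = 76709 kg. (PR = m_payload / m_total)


PR = 12773 / 76709 = 0.1665

0.1665


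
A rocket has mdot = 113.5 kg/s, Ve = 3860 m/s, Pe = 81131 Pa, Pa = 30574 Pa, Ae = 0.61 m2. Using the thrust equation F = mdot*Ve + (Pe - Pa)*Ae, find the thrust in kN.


F = 113.5 * 3860 + (81131 - 30574) * 0.61 = 468950.0 N = 468.9 kN

468.9 kN


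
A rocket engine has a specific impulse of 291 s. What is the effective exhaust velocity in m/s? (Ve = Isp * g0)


Ve = Isp * g0 = 291 * 9.81 = 2854.7 m/s

2854.7 m/s


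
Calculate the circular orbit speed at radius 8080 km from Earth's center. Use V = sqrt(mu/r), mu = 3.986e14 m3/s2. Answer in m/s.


V = sqrt(3.986e14 / 8080000) = 7024 m/s

7024 m/s


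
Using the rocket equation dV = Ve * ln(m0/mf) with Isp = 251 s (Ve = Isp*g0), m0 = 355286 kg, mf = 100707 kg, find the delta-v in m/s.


Ve = 251 * 9.81 = 2462.31 m/s
dV = 2462.31 * ln(355286/100707) = 3104 m/s

3104 m/s


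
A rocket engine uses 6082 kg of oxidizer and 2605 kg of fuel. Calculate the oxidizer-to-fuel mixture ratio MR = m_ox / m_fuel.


MR = 6082 / 2605 = 2.33

2.33


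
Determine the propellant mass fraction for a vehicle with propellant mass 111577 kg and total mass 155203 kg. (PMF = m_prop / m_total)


PMF = 111577 / 155203 = 0.719

0.719


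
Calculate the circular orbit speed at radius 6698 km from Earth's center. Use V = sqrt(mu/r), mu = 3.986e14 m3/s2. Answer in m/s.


V = sqrt(3.986e14 / 6698000) = 7714 m/s

7714 m/s


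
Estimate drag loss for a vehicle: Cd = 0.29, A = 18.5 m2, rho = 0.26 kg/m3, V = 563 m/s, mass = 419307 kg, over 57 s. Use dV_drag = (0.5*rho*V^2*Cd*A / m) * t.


D = 0.5 * 0.26 * 563^2 * 0.29 * 18.5 = 221070.03 N
a = 221070.03 / 419307 = 0.5272 m/s2
dV = 0.5272 * 57 = 30.1 m/s

30.1 m/s


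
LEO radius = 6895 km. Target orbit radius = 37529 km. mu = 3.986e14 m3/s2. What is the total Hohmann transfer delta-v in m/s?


V1 = sqrt(mu/r1) = 7603.29 m/s
dV1 = V1*(sqrt(2*r2/(r1+r2)) - 1) = 2279.76 m/s
V2 = sqrt(mu/r2) = 3259.01 m/s
dV2 = V2*(1 - sqrt(2*r1/(r1+r2))) = 1443.25 m/s
Total dV = 3723 m/s

3723 m/s


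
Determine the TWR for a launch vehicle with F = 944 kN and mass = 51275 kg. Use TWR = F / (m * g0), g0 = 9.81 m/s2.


TWR = 944000 / (51275 * 9.81) = 1.88

1.88


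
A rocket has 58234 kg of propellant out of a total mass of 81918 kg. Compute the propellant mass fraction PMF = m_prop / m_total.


PMF = 58234 / 81918 = 0.711

0.711


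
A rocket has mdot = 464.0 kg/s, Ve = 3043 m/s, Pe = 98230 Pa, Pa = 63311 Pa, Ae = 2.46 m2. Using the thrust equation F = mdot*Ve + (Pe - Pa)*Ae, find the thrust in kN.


F = 464.0 * 3043 + (98230 - 63311) * 2.46 = 1.4979e+06 N = 1497.9 kN

1497.9 kN


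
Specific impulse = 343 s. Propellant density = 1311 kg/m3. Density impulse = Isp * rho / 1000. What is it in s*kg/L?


rho*Isp = 343 * 1311 / 1000 = 450 s*kg/L

450 s*kg/L


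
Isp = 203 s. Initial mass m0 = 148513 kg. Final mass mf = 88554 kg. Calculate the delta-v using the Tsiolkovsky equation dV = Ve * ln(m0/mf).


Ve = 203 * 9.81 = 1991.43 m/s
dV = 1991.43 * ln(148513/88554) = 1030 m/s

1030 m/s


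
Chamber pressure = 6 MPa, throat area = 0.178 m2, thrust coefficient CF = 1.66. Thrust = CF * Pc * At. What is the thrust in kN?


F = 1.66 * 6e6 * 0.178 = 1.7729e+06 N = 1772.9 kN

1772.9 kN


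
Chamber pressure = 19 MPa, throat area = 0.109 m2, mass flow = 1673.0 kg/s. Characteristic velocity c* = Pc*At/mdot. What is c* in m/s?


c* = 19e6 * 0.109 / 1673.0 = 1238 m/s

1238 m/s


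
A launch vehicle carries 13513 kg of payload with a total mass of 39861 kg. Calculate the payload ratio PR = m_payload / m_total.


PR = 13513 / 39861 = 0.339

0.339


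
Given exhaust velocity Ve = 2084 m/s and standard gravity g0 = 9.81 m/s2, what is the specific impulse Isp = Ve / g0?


Isp = Ve / g0 = 2084 / 9.81 = 212.4 s

212.4 s


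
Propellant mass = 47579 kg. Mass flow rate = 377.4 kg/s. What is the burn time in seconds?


tb = 47579 / 377.4 = 126.1 s

126.1 s


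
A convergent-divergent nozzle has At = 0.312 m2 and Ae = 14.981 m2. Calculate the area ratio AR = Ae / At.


AR = 14.981 / 0.312 = 48.0

48.0


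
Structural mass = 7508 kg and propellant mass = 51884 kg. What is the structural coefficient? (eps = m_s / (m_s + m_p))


eps = 7508 / (7508 + 51884) = 0.1264

0.1264


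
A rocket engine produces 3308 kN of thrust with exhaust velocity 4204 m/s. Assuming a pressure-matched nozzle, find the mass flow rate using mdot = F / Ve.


mdot = F / Ve = 3308000 / 4204 = 786.9 kg/s

786.9 kg/s


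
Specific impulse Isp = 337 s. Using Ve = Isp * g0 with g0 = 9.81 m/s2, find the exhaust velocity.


Ve = Isp * g0 = 337 * 9.81 = 3306.0 m/s

3306.0 m/s


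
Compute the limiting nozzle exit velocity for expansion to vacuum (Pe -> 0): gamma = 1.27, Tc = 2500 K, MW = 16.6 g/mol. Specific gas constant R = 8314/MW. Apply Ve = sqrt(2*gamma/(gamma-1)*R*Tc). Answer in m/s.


R = 8314 / 16.6 = 500.84 J/(kg.K)
Ve = sqrt(2 * 1.27 / (1.27 - 1) * 500.84 * 2500) = 3432 m/s

3432 m/s


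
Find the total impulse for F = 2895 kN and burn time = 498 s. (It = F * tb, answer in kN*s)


It = 2895 * 498 = 1441710 kN*s

1441710 kN*s


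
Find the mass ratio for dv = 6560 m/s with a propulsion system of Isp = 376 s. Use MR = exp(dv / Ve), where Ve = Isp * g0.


Ve = 376 * 9.81 = 3688.56 m/s
MR = exp(6560 / 3688.56) = 5.921

5.921


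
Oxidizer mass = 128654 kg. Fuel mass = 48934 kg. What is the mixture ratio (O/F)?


MR = 128654 / 48934 = 2.63

2.63


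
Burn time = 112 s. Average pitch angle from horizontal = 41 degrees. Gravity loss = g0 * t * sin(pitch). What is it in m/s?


GL = 9.81 * 112 * sin(41 deg) = 721 m/s

721 m/s


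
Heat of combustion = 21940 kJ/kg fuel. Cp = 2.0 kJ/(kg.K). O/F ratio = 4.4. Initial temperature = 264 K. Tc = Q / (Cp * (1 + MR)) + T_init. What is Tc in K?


Tc = 21940 / (2.0 * (1 + 4.4)) + 264 = 2295 K

2295 K


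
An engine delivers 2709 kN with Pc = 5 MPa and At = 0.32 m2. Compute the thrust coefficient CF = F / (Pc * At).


CF = 2709000 / (5e6 * 0.32) = 1.69

1.69


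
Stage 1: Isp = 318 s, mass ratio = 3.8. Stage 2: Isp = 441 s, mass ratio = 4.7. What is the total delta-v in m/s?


dV1 = 318 * 9.81 * ln(3.8) = 4164.6 m/s
dV2 = 441 * 9.81 * ln(4.7) = 6695.1 m/s
Total dV = 4164.6 + 6695.1 = 10859.7 m/s ~ 10860 m/s

10860 m/s


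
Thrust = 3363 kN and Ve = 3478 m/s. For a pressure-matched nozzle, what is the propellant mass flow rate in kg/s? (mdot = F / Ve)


mdot = F / Ve = 3363000 / 3478 = 966.9 kg/s

966.9 kg/s


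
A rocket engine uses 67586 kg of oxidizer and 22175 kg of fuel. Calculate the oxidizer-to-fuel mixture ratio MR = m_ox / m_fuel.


MR = 67586 / 22175 = 3.05

3.05


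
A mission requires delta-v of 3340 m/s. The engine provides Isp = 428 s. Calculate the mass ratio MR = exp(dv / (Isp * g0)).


Ve = 428 * 9.81 = 4198.68 m/s
MR = exp(3340 / 4198.68) = 2.216

2.216


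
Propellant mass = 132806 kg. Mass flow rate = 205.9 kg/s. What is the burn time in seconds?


tb = 132806 / 205.9 = 645.0 s

645.0 s


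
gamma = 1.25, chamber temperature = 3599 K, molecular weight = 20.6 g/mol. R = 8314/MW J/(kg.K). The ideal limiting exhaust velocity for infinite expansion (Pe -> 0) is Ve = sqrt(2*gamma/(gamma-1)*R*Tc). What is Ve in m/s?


R = 8314 / 20.6 = 403.59 J/(kg.K)
Ve = sqrt(2 * 1.25 / (1.25 - 1) * 403.59 * 3599) = 3811 m/s

3811 m/s
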